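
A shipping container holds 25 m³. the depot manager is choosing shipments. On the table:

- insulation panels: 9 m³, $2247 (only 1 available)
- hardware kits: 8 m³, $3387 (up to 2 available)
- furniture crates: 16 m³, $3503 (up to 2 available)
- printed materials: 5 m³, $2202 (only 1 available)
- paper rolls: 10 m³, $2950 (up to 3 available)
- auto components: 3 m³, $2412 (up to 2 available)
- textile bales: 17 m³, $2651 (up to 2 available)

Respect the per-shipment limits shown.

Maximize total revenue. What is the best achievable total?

11598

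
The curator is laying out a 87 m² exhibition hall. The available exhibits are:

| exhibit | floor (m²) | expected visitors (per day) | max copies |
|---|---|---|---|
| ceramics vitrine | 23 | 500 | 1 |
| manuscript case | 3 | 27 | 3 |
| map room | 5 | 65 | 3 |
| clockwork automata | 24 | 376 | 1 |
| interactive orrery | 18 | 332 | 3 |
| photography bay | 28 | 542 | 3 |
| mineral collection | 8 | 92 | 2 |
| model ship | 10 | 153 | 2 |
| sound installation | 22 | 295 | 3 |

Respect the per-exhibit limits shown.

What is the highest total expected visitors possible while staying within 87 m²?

Taking the top-ratio exhibits first gives ceramics vitrine + manuscript case + map room + 2×photography bay for 1676 (87 m²).
Replace manuscript case and map room and photography bay with 2×interactive orrery: the trade gains 30 net, giving 1706 at 87 m².
Nothing else within 87 m² beats 1706.

1706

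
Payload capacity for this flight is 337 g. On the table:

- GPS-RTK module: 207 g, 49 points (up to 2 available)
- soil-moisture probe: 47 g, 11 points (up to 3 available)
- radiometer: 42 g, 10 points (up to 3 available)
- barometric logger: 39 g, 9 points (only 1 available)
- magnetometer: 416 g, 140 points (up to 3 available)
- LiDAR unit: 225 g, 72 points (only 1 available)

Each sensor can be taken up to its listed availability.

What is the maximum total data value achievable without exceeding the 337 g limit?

94

Greedy by ratio would take 2×radiometer + LiDAR unit: 309 g used, total 92.
Replace 2×radiometer with 2×soil-moisture probe: the trade gains 2 net, giving 94 at 319 g.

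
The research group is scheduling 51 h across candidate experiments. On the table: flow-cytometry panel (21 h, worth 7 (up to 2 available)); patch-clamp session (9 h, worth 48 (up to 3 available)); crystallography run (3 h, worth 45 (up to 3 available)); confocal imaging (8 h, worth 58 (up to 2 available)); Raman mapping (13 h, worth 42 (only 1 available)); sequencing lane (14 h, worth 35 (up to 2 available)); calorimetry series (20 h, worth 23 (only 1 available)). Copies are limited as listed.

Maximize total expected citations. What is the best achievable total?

350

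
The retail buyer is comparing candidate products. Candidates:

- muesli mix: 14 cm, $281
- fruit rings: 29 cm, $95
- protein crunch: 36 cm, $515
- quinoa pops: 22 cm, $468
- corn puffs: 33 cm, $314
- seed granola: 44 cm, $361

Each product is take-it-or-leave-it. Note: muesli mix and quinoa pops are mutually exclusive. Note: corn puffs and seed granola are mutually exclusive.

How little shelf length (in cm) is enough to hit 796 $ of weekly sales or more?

50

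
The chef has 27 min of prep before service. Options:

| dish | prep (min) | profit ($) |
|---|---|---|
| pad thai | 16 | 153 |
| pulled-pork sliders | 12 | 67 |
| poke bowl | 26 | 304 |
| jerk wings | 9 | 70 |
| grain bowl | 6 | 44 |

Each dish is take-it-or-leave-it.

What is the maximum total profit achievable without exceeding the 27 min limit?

Taking poke bowl: 26 min used, 304 in profit.
That's the maximum — no swap from here does better than 304.

304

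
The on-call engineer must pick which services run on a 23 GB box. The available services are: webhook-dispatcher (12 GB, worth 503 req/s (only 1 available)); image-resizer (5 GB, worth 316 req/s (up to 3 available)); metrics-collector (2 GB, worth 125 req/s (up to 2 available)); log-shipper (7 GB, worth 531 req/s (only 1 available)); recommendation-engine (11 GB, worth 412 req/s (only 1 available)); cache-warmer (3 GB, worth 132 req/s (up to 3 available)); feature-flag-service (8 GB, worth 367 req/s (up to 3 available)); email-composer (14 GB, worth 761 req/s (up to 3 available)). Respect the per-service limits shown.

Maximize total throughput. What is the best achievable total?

3×image-resizer + log-shipper uses 22 of the 23 GB and totals 1479.
That's the maximum — no swap from here does better than 1479.

1479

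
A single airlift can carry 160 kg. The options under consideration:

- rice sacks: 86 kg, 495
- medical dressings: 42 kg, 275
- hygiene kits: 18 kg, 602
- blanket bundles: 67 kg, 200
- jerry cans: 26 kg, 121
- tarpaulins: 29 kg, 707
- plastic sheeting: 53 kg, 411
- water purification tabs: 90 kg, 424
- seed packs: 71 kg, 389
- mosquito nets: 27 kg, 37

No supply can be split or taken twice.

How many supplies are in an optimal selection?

4

Optimal total is 1995.
One optimal bundle: medical dressings + hygiene kits + tarpaulins + plastic sheeting (142 kg).
Any selection reaching 1995 contains exactly 4 supplies.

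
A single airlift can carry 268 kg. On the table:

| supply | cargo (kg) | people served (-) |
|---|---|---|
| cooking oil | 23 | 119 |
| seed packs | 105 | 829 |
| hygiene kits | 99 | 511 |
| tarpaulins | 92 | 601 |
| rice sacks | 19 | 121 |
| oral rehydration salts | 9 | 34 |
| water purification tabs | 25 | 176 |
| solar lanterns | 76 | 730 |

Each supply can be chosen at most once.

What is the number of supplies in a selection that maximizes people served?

The maximum people served within 268 kg is 2009.
cooking oil + seed packs + rice sacks + oral rehydration salts + water purification tabs + solar lanterns hits 2009 at 257 kg.
Any selection reaching 2009 contains exactly 6 supplies.

6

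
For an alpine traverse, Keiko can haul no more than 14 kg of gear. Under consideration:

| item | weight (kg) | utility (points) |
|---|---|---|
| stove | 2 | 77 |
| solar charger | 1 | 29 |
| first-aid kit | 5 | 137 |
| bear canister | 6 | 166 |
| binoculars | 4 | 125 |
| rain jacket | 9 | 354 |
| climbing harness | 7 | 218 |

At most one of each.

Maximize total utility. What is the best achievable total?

Density check — rain jacket 39.33, stove 38.50, binoculars 31.25 are the best per kg.
A density-first pass picks stove + solar charger + rain jacket — 460 at 12 kg.
The 2 kg tied up in stove is better spent on binoculars — total rises to 508 (14 kg).
Every other selection either busts 14 kg or fails to beat 508.

508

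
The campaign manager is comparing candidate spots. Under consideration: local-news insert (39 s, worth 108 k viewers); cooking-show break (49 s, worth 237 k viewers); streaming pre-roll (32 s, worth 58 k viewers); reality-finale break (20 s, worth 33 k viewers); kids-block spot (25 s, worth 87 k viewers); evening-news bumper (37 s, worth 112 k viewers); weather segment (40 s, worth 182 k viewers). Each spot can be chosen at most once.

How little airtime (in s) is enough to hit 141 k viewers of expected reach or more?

40

Need the lightest bundle worth ≥ 141.
weather segment reaches 182 using 40 s.
Any bundle with less than 40 s falls short of 141.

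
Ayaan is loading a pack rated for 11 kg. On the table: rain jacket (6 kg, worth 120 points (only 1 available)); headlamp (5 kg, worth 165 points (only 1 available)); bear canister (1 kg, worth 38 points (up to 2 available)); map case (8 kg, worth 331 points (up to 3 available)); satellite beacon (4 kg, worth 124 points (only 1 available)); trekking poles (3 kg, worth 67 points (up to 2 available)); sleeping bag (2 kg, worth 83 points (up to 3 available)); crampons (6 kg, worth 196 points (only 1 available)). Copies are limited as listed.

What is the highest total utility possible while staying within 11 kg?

452

Ranking by ratio (utility/kg): sleeping bag 41.50, map case 41.38, bear canister 38.00, headlamp 33.00.
Greedy by ratio would take 2×bear canister + trekking poles + 3×sleeping bag: 11 kg used, total 392.
Dropping bear canister and trekking poles and 2×sleeping bag frees 8 kg; slotting in map case (8 kg) lifts the total to 452 at 11 kg.
No other feasible combination exceeds 452.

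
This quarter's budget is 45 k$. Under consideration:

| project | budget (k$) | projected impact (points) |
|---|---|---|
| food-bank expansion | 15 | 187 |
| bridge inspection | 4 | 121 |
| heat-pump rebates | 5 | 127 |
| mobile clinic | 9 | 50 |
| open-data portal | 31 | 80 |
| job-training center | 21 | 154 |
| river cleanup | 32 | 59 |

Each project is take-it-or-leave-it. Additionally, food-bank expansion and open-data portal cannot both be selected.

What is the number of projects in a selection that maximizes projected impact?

4

Best achievable projected impact is 589.
food-bank expansion + bridge inspection + heat-pump rebates + job-training center hits 589 at 45 k$.
Any selection reaching 589 contains exactly 4 projects.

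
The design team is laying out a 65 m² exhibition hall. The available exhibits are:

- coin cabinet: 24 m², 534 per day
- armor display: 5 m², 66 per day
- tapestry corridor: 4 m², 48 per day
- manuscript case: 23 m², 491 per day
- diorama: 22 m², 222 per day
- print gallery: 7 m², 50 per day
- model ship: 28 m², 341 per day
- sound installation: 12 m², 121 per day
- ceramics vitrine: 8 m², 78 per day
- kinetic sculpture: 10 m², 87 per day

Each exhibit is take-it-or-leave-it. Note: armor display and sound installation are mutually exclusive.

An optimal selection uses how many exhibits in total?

The maximum expected visitors within 65 m² is 1217.
coin cabinet + armor display + tapestry corridor + manuscript case + ceramics vitrine hits 1217 at 64 m².
Every optimal selection uses 5 exhibits.

5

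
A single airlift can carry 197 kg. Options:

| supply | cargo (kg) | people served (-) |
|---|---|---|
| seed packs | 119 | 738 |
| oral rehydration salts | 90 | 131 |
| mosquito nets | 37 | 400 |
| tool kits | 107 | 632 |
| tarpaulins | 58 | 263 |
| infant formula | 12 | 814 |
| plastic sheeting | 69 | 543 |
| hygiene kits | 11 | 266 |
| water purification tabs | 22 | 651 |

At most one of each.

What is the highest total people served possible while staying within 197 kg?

2763

By people served per kg: infant formula 67.83, water purification tabs 29.59, hygiene kits 24.18 lead.
The ratio heuristic lands on mosquito nets + infant formula + plastic sheeting + hygiene kits + water purification tabs (2674) but leaves 46 kg idle.
The 69 kg tied up in plastic sheeting is better spent on tool kits — total rises to 2763 (189 kg).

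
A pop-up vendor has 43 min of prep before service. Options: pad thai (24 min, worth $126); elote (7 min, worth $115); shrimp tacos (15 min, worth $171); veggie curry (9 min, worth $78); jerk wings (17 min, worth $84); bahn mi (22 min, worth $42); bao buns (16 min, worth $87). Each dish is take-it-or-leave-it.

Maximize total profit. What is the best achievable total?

373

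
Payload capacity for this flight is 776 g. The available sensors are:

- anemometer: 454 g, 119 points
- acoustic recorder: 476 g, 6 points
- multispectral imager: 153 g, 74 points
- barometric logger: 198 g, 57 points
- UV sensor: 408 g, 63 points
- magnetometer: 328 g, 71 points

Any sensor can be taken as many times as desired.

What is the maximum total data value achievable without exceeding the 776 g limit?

Taking 5×multispectral imager: 765 g used, 370 in data value.

370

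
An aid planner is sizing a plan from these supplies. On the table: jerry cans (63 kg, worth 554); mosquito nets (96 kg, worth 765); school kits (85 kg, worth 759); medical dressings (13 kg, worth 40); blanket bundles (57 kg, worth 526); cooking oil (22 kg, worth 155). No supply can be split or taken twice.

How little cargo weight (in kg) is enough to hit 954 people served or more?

Need the lightest bundle worth ≥ 954.
jerry cans + blanket bundles reaches 1080 using 120 kg.
No combination under 120 kg hits 954.

120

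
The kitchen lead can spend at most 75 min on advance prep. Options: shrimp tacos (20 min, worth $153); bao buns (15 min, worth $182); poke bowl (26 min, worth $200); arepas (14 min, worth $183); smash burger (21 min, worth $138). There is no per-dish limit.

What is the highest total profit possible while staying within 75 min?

915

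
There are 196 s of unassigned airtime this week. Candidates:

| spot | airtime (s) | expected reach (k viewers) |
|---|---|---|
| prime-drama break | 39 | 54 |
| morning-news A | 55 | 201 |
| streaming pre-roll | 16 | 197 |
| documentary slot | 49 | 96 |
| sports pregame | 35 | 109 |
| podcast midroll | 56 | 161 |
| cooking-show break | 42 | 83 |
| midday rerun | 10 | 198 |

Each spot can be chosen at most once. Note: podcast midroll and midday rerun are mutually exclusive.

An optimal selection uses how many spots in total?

Best achievable expected reach is 801.
One optimal bundle: morning-news A + streaming pre-roll + documentary slot + sports pregame + midday rerun (165 s).
Any selection reaching 801 contains exactly 5 spots.

5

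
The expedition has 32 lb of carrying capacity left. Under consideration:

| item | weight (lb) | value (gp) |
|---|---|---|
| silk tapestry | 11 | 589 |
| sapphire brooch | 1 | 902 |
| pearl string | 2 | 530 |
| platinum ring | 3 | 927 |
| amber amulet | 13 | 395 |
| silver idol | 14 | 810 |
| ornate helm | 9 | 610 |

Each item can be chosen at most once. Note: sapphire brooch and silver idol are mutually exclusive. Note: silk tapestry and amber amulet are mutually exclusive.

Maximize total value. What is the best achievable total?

Best packing: silk tapestry + sapphire brooch + pearl string + platinum ring + ornate helm — 26 lb, 3558 total.
Every other selection either busts 32 lb or breaks a pairing rule or fails to beat 3558.

3558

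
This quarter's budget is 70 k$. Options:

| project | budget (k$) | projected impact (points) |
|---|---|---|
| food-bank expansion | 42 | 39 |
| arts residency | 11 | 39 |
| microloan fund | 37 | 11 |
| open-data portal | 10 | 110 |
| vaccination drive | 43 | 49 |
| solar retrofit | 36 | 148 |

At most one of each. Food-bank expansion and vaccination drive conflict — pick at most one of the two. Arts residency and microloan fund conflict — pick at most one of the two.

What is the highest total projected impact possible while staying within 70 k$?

Density check — open-data portal 11.00, solar retrofit 4.11, arts residency 3.55, vaccination drive 1.14 are the best per k$.
The ratio ordering already packs tightly: arts residency + open-data portal + solar retrofit, 57 k$, 297.
The closest alternative, open-data portal + solar retrofit, reaches only 258.

297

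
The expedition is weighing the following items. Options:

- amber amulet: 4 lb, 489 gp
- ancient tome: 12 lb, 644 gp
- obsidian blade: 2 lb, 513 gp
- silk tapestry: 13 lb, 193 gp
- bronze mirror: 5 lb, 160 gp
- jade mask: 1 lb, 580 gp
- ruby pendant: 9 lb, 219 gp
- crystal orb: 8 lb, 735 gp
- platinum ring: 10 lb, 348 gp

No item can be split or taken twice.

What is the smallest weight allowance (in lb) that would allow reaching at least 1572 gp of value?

Need the lightest bundle worth ≥ 1572.
amber amulet + obsidian blade + jade mask reaches 1582 using 7 lb.
Below 7 lb the best achievable stays under 1572.

7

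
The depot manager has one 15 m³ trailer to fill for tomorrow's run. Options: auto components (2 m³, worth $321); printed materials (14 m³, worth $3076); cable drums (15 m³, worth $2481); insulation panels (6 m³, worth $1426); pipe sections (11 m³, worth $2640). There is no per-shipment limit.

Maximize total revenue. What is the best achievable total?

2×auto components + pipe sections uses 15 of the 15 m³ and totals 3282.

3282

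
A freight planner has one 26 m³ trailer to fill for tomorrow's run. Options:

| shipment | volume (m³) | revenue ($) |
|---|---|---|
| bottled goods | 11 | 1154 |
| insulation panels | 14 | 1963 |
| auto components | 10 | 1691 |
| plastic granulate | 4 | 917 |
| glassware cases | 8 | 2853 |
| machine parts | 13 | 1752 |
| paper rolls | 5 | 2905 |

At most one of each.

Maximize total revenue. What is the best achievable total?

7510

A density-first pass picks plastic granulate + glassware cases + paper rolls — 6675 at 17 m³.
Replace plastic granulate with machine parts: the trade gains 835 net, giving 7510 at 26 m³.
An exhaustive check of the 128 subsets confirms 7510.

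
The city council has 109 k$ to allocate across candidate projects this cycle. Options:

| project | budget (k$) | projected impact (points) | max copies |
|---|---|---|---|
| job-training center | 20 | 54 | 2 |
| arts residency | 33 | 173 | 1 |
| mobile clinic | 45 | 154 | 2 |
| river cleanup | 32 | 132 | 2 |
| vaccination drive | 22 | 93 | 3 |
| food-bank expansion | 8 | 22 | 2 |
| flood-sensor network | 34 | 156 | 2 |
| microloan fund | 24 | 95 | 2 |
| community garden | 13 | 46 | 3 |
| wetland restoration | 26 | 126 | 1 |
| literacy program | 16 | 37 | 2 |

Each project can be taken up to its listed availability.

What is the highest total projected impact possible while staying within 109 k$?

A density-first pass picks arts residency + flood-sensor network + community garden + wetland restoration — 501 at 106 k$.
The 39 k$ tied up in community garden and wetland restoration is better spent on food-bank expansion + flood-sensor network — total rises to 507 (109 k$).
Every other selection either busts 109 k$ or exceeds an availability limit or fails to beat 507.

507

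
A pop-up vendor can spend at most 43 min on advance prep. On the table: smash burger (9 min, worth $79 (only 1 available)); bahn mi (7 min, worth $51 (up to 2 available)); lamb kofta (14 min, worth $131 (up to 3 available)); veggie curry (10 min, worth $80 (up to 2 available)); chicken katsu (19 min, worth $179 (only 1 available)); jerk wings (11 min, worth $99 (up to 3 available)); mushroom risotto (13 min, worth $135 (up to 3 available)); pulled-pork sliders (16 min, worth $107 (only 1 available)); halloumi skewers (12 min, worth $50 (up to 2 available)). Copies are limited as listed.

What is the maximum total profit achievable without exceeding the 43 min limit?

Taking the top-ratio dishes first gives 3×mushroom risotto for 405 (39 min).
Dropping 2×mushroom risotto frees 26 min; slotting in chicken katsu + jerk wings (30 min) lifts the total to 413 at 43 min.
Every other selection either busts 43 min or exceeds an availability limit or fails to beat 413.

413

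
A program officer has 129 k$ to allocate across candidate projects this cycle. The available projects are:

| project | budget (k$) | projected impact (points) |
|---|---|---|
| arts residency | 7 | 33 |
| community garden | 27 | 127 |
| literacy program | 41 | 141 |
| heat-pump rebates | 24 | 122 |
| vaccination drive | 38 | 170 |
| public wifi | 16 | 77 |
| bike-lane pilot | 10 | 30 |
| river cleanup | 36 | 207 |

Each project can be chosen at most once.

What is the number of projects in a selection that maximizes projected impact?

Best achievable projected impact is 626.
community garden + heat-pump rebates + vaccination drive + river cleanup hits 626 at 125 k$.
Any selection reaching 626 contains exactly 4 projects.

4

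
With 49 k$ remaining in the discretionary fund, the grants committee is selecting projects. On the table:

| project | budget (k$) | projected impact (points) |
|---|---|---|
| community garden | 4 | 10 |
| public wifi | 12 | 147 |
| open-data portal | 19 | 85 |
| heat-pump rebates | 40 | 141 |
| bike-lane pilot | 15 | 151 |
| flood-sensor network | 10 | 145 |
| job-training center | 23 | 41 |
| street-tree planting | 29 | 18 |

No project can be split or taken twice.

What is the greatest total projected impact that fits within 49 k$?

Taking community garden + public wifi + bike-lane pilot + flood-sensor network: 41 k$ used, 453 in projected impact.
Next best is public wifi + bike-lane pilot + flood-sensor network at 443 (37 k$) — short by 10.

453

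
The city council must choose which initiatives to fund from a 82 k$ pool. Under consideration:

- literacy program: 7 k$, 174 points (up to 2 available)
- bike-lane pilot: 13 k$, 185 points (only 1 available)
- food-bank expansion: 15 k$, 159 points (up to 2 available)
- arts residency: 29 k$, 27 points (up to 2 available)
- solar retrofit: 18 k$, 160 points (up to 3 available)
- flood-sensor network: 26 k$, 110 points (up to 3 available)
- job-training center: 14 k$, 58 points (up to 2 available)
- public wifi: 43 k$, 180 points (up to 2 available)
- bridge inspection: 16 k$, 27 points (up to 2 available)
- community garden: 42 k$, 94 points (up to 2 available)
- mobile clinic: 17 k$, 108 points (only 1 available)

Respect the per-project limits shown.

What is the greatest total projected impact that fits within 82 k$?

1013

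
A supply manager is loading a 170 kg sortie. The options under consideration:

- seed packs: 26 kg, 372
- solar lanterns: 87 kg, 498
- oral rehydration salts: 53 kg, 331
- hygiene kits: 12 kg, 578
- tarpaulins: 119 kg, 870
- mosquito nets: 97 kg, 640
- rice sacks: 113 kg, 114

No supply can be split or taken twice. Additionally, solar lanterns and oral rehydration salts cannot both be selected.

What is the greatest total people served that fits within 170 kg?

1820

The ratio ordering already packs tightly: seed packs + hygiene kits + tarpaulins, 157 kg, 1820.
The spare 13 kg is too small for any remaining supply, and no feasible exchange beats 1820.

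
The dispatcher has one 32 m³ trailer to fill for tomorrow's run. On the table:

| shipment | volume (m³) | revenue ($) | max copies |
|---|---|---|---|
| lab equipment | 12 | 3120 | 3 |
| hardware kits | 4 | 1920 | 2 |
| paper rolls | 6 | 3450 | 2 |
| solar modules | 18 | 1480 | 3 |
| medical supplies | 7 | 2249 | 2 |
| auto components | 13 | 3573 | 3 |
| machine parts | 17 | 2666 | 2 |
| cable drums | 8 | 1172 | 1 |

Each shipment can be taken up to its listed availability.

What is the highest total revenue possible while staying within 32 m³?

13860

Filling by ratio: 2×hardware kits + 2×paper rolls + medical supplies for 12989, with 5 m³ left unused.
Dropping medical supplies frees 7 m³; slotting in lab equipment (12 m³) lifts the total to 13860 at 32 m³.
No other feasible combination exceeds 13860.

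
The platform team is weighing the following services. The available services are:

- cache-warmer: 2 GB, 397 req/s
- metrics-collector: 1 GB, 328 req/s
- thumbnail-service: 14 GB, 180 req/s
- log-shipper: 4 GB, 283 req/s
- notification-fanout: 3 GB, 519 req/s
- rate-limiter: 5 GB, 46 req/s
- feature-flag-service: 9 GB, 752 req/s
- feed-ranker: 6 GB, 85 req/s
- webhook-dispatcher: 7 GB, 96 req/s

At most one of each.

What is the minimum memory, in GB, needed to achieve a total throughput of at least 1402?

10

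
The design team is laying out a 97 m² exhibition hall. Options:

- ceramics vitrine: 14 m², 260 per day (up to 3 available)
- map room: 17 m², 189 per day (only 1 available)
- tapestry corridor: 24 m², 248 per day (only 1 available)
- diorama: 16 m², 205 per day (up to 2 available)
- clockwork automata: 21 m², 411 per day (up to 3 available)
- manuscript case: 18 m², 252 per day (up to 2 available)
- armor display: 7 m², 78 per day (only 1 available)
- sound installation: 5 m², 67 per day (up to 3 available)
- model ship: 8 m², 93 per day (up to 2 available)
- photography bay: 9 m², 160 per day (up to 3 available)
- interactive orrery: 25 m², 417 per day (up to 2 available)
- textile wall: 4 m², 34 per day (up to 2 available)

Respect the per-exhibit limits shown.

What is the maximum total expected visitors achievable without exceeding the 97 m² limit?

1822

The ratio heuristic lands on 2×ceramics vitrine + 3×clockwork automata + sound installation (1820) but leaves 1 m² idle.
The 26 m² tied up in clockwork automata and sound installation is better spent on 3×photography bay — total rises to 1822 (97 m²).
Nothing else within 97 m² beats 1822.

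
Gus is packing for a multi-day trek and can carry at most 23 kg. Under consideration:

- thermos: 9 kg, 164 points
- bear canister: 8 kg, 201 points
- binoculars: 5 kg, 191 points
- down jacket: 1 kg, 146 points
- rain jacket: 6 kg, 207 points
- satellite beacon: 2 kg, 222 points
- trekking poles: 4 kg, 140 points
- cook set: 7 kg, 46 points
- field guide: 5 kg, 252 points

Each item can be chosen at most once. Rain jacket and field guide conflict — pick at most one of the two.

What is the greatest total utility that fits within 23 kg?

1012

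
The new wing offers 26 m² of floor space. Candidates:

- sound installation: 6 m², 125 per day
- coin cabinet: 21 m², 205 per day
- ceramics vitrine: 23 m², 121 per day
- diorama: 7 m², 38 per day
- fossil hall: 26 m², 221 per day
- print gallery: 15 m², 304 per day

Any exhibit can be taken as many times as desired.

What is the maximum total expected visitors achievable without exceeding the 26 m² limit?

500

Best packing: 4×sound installation — 24 m², 500 total.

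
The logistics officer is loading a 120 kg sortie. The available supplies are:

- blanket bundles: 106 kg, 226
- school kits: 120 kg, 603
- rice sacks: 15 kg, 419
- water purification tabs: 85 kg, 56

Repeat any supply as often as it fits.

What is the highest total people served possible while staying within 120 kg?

3352

Best packing: 8×rice sacks — 120 kg, 3352 total.
No other feasible combination exceeds 3352.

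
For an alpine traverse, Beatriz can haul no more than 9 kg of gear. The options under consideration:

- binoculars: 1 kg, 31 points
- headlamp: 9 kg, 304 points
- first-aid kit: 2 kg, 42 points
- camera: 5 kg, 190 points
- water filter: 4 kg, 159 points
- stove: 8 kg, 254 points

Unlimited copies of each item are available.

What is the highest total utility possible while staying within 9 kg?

349

Binoculars + 2×water filter uses 9 of the 9 kg and totals 349.
That's the maximum — no swap from here does better than 349.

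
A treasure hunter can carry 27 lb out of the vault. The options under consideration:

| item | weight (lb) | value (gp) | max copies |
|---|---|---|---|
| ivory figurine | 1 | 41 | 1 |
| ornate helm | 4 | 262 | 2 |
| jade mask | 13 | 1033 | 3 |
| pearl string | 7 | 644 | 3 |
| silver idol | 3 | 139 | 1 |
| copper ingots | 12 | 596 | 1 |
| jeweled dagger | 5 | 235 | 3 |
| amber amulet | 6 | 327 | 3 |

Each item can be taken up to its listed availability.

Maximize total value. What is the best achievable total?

Density check — pearl string 92.00, jade mask 79.46, ornate helm 65.50, amber amulet 54.50 are the best per lb.
A density-first pass picks ivory figurine + ornate helm + 3×pearl string — 2235 at 26 lb.
The 12 lb tied up in ivory figurine and ornate helm and pearl string is better spent on jade mask — total rises to 2321 (27 lb).

2321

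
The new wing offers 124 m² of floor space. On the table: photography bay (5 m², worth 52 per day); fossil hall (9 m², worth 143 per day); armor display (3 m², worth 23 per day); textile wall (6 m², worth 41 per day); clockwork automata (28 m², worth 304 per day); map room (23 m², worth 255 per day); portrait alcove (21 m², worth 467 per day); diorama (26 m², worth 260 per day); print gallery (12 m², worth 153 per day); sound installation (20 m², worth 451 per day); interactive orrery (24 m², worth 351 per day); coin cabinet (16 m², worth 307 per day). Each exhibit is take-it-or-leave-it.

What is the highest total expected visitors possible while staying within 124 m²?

The ratio heuristic lands on photography bay + fossil hall + armor display + textile wall + portrait alcove + print gallery + sound installation + interactive orrery + coin cabinet (1988) but leaves 8 m² idle.
Replace armor display and textile wall and print gallery with clockwork automata: the trade gains 87 net, giving 2075 at 123 m².
That's the maximum — no swap from here does better than 2075.

2075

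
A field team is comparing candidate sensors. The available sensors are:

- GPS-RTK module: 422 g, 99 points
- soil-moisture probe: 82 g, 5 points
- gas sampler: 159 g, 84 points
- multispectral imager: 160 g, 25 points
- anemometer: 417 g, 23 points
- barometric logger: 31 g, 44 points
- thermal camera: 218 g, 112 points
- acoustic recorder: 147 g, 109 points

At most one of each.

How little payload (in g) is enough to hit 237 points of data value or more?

337

Look for the lowest-payload combination reaching 237.
gas sampler + barometric logger + acoustic recorder: 237 data value at 337 g.
No combination under 337 g hits 237.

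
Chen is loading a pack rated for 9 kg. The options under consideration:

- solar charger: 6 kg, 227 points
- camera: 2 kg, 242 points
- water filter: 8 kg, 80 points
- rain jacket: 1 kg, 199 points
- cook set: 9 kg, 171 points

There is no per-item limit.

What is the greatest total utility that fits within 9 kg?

Ranking by ratio (utility/kg): rain jacket 199.00, camera 121.00, solar charger 37.83.
Best packing: 9×rain jacket — 9 kg, 1791 total.
Every other selection either busts 9 kg or fails to beat 1791.

1791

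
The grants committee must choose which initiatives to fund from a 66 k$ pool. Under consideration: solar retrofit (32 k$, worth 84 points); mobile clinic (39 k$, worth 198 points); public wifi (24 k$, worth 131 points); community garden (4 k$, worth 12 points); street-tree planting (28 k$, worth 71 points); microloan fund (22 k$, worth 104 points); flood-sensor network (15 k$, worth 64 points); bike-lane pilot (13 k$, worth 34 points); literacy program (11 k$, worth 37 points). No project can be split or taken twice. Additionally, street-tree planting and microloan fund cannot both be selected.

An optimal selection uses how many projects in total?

The maximum projected impact within 66 k$ is 329.
mobile clinic + public wifi hits 329 at 63 k$.
Any selection reaching 329 contains exactly 2 projects.

2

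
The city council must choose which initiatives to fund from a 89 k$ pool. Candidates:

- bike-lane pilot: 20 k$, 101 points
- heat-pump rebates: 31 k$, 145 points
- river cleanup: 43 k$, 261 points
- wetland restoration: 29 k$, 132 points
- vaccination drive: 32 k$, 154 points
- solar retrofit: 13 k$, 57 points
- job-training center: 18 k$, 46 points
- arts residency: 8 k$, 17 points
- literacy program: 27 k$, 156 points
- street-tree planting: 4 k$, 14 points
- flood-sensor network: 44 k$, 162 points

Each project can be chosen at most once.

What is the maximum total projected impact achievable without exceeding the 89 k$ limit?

488

The ratio ordering already packs tightly: river cleanup + solar retrofit + literacy program + street-tree planting, 87 k$, 488.
That's the maximum — no swap from here does better than 488.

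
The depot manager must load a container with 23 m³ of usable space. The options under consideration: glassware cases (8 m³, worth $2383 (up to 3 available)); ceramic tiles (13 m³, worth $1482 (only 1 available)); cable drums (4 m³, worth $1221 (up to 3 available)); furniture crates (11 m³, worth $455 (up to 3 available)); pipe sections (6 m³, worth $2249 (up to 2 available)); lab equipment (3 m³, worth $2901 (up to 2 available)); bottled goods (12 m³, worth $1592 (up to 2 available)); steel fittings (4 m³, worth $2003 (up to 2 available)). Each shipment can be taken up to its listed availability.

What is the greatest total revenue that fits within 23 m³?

12303

Density check — lab equipment 967.00, steel fittings 500.75, pipe sections 374.83 are the best per m³.
A density-first pass picks pipe sections + 2×lab equipment + 2×steel fittings — 12057 at 20 m³.
Dropping steel fittings frees 4 m³; slotting in pipe sections (6 m³) lifts the total to 12303 at 22 m³.
No other feasible combination exceeds 12303.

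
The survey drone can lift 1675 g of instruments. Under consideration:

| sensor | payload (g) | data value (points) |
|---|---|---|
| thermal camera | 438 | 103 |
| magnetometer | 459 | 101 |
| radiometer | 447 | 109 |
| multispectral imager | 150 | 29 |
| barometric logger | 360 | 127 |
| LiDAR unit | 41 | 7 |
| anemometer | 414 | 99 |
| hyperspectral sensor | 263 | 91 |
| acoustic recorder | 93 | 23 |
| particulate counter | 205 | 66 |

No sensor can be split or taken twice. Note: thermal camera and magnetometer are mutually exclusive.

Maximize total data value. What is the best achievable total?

462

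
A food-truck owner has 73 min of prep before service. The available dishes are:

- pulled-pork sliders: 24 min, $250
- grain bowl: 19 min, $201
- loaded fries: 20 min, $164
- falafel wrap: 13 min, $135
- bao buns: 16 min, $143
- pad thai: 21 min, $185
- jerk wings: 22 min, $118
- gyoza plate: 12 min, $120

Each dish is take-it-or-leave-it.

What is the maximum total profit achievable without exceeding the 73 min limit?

Filling by ratio: pulled-pork sliders + grain bowl + falafel wrap + gyoza plate for 706, with 5 min left unused.
Replace gyoza plate with bao buns: the trade gains 23 net, giving 729 at 72 min.
Nothing else within 73 min beats 729.

729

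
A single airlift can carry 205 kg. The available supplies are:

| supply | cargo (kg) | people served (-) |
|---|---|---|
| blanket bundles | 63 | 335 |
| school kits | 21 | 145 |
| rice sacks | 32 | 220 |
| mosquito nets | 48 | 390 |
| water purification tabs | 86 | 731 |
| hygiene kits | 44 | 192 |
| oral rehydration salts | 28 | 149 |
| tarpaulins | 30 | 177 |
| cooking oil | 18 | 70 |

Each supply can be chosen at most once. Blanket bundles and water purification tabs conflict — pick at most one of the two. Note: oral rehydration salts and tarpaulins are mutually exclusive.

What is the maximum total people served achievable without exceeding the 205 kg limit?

1556

The ratio ordering already packs tightly: school kits + rice sacks + mosquito nets + water purification tabs + cooking oil, 205 kg, 1556.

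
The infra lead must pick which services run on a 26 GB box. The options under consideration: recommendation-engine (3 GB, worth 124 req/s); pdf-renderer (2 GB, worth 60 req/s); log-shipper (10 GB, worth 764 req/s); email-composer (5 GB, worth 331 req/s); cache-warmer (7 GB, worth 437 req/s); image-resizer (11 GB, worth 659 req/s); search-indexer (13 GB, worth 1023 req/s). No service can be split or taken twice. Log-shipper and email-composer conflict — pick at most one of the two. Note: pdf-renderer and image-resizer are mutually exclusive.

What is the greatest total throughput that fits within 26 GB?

1911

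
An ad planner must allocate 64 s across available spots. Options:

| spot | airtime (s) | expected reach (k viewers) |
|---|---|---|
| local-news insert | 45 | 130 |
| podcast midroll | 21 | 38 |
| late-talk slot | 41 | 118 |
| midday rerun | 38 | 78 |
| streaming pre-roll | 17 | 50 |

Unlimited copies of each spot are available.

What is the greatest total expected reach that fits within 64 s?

The ratio heuristic lands on 3×streaming pre-roll (150) but leaves 13 s idle.
Dropping 2×streaming pre-roll frees 34 s; slotting in local-news insert (45 s) lifts the total to 180 at 62 s.
Every other selection either busts 64 s or fails to beat 180.

180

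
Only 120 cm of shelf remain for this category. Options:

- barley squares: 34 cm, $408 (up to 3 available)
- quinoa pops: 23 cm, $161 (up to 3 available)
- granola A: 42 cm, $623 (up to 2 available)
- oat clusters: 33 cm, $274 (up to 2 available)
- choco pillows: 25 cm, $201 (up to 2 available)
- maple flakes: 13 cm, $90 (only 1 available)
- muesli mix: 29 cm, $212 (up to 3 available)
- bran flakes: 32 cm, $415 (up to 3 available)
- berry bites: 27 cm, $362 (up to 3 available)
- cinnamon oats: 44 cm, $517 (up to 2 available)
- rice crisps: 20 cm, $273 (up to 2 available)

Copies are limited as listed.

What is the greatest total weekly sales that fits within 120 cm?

By weekly sales per cm: granola A 14.83, rice crisps 13.65, berry bites 13.41 lead.
A density-first pass picks 2×granola A + maple flakes + rice crisps — 1609 at 117 cm.
Replace maple flakes and rice crisps with bran flakes: the trade gains 52 net, giving 1661 at 116 cm.
The spare 4 cm is too small for any remaining product, and no exchange beats 1661.

1661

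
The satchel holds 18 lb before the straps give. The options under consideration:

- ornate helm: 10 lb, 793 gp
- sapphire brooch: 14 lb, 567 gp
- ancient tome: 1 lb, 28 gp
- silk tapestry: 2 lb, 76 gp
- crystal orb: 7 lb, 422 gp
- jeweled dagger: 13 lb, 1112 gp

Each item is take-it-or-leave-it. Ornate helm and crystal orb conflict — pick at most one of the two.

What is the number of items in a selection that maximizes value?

The maximum value within 18 lb is 1216.
One optimal bundle: ancient tome + silk tapestry + jeweled dagger (16 lb).
Any selection reaching 1216 contains exactly 3 items.

3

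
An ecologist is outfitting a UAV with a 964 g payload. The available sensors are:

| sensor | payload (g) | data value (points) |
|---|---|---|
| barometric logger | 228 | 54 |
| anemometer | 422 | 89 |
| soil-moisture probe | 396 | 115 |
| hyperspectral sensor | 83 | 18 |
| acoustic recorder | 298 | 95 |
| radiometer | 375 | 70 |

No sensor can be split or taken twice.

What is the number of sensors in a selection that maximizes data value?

Best achievable data value is 264.
For example barometric logger + soil-moisture probe + acoustic recorder achieves it, using 922 g.
Any selection reaching 264 contains exactly 3 sensors.

3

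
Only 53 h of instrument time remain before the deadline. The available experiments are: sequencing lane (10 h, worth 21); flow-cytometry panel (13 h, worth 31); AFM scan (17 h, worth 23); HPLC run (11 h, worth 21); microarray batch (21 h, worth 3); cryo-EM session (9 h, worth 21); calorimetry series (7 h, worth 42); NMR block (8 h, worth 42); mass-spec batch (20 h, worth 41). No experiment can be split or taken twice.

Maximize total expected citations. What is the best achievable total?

157

Taking sequencing lane + flow-cytometry panel + HPLC run + calorimetry series + NMR block: 49 h used, 157 in expected citations.
An exhaustive check of the 512 subsets confirms 157.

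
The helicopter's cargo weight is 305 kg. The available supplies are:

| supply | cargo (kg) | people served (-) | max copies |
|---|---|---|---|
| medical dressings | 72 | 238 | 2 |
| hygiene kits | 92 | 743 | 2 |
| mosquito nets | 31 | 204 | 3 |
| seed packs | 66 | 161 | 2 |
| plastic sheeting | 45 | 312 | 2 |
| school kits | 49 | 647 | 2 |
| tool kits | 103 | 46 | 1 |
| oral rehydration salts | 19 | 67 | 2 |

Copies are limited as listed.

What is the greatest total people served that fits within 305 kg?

2847

Ranking by ratio (people served/kg): school kits 13.20, hygiene kits 8.08, plastic sheeting 6.93.
2×hygiene kits + 2×school kits + oral rehydration salts uses 301 of the 305 kg and totals 2847.
That's the maximum — no swap from here does better than 2847.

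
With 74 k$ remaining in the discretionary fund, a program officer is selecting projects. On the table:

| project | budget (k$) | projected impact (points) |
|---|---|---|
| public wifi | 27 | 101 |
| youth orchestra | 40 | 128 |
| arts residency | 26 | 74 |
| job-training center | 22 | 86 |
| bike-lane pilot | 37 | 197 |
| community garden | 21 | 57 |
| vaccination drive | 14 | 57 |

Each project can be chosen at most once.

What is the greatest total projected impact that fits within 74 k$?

Best packing: job-training center + bike-lane pilot + vaccination drive — 73 k$, 340 total.
Every other selection either busts 74 k$ or fails to beat 340.

340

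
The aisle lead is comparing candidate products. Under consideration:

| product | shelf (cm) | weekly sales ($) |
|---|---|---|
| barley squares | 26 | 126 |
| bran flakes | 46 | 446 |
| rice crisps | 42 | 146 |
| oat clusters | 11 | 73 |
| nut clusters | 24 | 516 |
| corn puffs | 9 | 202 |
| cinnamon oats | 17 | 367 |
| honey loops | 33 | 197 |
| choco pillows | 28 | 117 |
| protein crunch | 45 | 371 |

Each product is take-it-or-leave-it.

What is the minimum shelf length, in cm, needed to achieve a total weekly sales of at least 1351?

94

Look for the lowest-shelf combination reaching 1351.
Taking oat clusters + nut clusters + corn puffs + cinnamon oats + honey loops gives 1355 (≥ 1351) for 94 cm.
Below 94 cm the best achievable stays under 1351.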